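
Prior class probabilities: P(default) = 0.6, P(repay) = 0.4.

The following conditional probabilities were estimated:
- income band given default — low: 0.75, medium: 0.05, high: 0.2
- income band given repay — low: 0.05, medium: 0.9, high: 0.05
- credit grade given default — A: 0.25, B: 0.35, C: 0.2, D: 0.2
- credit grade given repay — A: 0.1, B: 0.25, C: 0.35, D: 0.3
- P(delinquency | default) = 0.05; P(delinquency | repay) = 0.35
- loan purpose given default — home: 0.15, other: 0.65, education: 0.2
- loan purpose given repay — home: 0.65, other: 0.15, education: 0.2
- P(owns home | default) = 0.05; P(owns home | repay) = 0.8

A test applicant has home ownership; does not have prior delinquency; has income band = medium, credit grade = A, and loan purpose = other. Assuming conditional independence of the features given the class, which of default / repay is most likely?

default: 0.6 × 0.05 × 0.25 × (1−0.05) × 0.65 × 0.05 = 0.0002315625
repay: 0.4 × 0.9 × 0.1 × (1−0.35) × 0.15 × 0.8 = 0.002808
Highest score → repay.

repay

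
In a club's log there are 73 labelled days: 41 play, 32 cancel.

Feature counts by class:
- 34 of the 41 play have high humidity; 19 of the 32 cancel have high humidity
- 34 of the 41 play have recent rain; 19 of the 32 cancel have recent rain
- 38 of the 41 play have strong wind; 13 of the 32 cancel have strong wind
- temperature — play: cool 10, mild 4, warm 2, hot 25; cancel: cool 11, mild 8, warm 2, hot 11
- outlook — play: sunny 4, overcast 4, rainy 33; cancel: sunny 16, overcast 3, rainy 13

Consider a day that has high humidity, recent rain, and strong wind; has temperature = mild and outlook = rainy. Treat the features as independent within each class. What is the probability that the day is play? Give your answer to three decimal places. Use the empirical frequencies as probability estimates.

play: (41/73) × (34/41) × (34/41) × (38/41) × (4/41) × (33/41) ≈ 0.0281098
cancel: (32/73) × (19/32) × (19/32) × (13/32) × (8/32) × (13/32) ≈ 0.00637619
P(play | x) = 0.0281098 / 0.03448599 ≈ 0.815

0.815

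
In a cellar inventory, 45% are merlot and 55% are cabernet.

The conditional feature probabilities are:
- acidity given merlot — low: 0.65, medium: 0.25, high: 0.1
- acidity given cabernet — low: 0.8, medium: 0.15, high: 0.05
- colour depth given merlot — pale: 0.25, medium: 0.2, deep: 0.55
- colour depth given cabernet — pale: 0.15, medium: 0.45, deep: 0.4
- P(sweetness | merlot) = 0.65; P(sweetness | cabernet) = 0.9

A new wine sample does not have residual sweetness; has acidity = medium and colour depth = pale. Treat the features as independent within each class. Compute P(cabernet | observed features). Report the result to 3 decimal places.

0.112

merlot: 0.45 × 0.25 × 0.25 × (1−0.65) = 0.00984375
cabernet: 0.55 × 0.15 × 0.15 × (1−0.9) = 0.0012375
P(cabernet | x) = 0.0012375 / 0.01108125 ≈ 0.112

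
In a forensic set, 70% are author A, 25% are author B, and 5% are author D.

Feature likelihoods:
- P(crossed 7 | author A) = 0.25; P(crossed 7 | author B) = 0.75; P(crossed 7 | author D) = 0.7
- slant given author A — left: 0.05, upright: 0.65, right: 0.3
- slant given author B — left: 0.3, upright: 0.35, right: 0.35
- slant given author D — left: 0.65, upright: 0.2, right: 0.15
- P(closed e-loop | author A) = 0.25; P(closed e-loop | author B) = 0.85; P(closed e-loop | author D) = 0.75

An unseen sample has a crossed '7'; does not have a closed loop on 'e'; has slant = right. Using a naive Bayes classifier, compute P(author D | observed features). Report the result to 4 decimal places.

author A: 0.7 × 0.25 × 0.3 × (1−0.25) = 0.039375
author B: 0.25 × 0.75 × 0.35 × (1−0.85) = 0.00984375
author D: 0.05 × 0.7 × 0.15 × (1−0.75) = 0.0013125
P(author D | x) = 0.0013125 / 0.05053125 ≈ 0.0260

0.0260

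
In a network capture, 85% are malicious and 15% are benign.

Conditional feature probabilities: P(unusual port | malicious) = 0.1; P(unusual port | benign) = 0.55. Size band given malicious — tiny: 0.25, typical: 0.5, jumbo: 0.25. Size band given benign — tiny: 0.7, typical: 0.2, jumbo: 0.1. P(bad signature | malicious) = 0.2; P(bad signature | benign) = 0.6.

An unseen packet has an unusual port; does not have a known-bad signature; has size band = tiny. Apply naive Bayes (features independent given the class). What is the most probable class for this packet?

malicious: 0.85 × 0.1 × 0.25 × (1−0.2) = 0.017
benign: 0.15 × 0.55 × 0.7 × (1−0.6) = 0.0231
Highest score → benign.

benign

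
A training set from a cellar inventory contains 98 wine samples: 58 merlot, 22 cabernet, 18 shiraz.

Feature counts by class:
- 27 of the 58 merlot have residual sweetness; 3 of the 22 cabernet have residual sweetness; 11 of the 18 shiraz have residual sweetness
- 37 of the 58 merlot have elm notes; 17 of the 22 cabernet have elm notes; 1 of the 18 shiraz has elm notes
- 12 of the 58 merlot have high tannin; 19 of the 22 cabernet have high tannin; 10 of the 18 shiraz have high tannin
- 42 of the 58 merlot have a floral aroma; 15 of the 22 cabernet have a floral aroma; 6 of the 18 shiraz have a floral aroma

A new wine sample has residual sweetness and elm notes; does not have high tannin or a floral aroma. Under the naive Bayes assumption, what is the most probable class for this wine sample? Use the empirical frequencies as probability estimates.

merlot: (58/98) × (27/58) × (37/58) × (46/58) × (16/58) ≈ 0.0384533
cabernet: (22/98) × (3/22) × (17/22) × (3/22) × (7/22) ≈ 0.00102635
shiraz: (18/98) × (11/18) × (1/18) × (8/18) × (12/18) ≈ 0.00184765
Highest score → merlot.

merlot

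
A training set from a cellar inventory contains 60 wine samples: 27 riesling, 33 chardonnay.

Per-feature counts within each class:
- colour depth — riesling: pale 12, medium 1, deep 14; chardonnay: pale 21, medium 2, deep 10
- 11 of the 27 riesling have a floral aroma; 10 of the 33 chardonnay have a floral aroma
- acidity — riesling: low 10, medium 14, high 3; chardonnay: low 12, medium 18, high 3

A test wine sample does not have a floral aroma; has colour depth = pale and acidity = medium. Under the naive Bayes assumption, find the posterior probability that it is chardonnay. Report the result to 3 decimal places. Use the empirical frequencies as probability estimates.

riesling: (27/60) × (12/27) × (16/27) × (14/27) ≈ 0.061454
chardonnay: (33/60) × (21/33) × (23/33) × (18/33) ≈ 0.133058
P(chardonnay | x) = 0.133058 / 0.194512 ≈ 0.684

0.684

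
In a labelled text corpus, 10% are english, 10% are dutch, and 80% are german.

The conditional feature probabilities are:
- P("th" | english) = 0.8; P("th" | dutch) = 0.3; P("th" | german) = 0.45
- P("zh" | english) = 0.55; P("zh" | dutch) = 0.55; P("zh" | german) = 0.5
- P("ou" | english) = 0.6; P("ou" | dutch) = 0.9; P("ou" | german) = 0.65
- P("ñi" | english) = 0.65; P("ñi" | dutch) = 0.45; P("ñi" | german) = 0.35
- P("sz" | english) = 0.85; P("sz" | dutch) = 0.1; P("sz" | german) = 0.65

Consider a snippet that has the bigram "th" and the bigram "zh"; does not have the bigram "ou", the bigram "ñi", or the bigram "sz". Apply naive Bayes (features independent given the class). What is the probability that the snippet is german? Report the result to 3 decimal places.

english: 0.1 × 0.8 × 0.55 × (1−0.6) × (1−0.65) × (1−0.85) = 0.000924
dutch: 0.1 × 0.3 × 0.55 × (1−0.9) × (1−0.45) × (1−0.1) = 0.00081675
german: 0.8 × 0.45 × 0.5 × (1−0.65) × (1−0.35) × (1−0.65) = 0.0143325
P(german | x) = 0.0143325 / 0.01607325 ≈ 0.892

0.892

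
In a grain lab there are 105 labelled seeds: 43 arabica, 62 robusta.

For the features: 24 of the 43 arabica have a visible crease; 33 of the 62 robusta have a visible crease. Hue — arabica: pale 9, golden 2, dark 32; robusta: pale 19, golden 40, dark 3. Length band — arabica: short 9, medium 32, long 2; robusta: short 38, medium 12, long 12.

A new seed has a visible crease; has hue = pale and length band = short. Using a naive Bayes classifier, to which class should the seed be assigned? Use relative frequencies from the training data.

robusta

arabica: (43/105) × (24/43) × (9/43) × (9/43) ≈ 0.0100131
robusta: (62/105) × (33/62) × (19/62) × (38/62) ≈ 0.0590308
Highest score → robusta.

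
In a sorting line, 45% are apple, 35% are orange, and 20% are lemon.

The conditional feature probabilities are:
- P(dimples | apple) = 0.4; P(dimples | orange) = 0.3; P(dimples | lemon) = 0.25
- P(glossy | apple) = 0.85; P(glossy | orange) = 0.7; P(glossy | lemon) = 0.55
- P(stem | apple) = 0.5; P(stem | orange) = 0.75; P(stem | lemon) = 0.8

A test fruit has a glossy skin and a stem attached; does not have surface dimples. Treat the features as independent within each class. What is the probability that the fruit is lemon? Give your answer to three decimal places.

apple: 0.45 × (1−0.4) × 0.85 × 0.5 = 0.11475
orange: 0.35 × (1−0.3) × 0.7 × 0.75 = 0.128625
lemon: 0.2 × (1−0.25) × 0.55 × 0.8 = 0.066
P(lemon | x) = 0.066 / 0.309375 ≈ 0.213

0.213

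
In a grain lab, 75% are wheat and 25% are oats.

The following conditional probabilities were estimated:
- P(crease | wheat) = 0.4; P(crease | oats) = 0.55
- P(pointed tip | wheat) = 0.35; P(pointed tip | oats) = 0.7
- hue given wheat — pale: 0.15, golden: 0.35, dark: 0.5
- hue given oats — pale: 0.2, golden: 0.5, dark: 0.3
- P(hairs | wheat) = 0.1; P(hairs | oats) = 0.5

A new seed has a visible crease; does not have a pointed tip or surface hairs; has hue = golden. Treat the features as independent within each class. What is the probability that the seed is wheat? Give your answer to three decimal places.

0.856

wheat: 0.75 × 0.4 × (1−0.35) × 0.35 × (1−0.1) = 0.061425
oats: 0.25 × 0.55 × (1−0.7) × 0.5 × (1−0.5) = 0.0103125
P(wheat | x) = 0.061425 / 0.0717375 ≈ 0.856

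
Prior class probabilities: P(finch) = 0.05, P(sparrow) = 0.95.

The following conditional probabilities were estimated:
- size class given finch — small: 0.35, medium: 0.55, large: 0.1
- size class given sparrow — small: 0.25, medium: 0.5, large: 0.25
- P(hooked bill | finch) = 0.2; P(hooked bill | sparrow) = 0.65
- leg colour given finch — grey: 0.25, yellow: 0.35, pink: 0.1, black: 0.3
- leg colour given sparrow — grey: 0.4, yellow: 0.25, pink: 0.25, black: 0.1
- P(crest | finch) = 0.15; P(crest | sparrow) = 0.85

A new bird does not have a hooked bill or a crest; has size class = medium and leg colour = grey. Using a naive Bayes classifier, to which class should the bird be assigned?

finch: 0.05 × 0.55 × (1−0.2) × 0.25 × (1−0.15) = 0.004675
sparrow: 0.95 × 0.5 × (1−0.65) × 0.4 × (1−0.85) = 0.009975
Highest score → sparrow.

sparrow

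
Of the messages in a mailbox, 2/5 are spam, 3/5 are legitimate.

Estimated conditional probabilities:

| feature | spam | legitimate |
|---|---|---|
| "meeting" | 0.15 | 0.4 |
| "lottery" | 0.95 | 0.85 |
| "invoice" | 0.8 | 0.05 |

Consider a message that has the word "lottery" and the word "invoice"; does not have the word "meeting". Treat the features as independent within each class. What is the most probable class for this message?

spam: 0.4 × (1−0.15) × 0.95 × 0.8 = 0.2584
legitimate: 0.6 × (1−0.4) × 0.85 × 0.05 = 0.0153
Highest score → spam.

spam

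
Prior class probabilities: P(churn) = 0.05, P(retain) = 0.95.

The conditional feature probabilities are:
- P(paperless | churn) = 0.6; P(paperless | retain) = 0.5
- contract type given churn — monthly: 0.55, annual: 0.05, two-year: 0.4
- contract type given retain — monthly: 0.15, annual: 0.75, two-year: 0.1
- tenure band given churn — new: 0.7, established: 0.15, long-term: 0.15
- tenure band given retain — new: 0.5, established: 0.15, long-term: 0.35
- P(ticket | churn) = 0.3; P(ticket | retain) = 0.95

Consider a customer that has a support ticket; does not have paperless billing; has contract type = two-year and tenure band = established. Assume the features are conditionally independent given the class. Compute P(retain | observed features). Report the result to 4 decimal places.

churn: 0.05 × (1−0.6) × 0.4 × 0.15 × 0.3 = 0.00036
retain: 0.95 × (1−0.5) × 0.1 × 0.15 × 0.95 = 0.00676875
P(retain | x) = 0.00676875 / 0.00712875 ≈ 0.9495

0.9495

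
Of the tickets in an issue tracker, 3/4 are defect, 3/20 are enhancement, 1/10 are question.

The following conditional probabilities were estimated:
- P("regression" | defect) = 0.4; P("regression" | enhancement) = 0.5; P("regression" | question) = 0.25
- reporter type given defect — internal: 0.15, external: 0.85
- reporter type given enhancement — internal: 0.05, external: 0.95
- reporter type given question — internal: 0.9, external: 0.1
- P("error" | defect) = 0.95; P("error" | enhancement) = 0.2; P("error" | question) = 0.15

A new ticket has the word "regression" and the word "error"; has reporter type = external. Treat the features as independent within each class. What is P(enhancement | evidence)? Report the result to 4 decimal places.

0.0555

defect: 0.75 × 0.4 × 0.85 × 0.95 = 0.24225
enhancement: 0.15 × 0.5 × 0.95 × 0.2 = 0.01425
question: 0.1 × 0.25 × 0.1 × 0.15 = 0.000375
P(enhancement | x) = 0.01425 / 0.256875 ≈ 0.0555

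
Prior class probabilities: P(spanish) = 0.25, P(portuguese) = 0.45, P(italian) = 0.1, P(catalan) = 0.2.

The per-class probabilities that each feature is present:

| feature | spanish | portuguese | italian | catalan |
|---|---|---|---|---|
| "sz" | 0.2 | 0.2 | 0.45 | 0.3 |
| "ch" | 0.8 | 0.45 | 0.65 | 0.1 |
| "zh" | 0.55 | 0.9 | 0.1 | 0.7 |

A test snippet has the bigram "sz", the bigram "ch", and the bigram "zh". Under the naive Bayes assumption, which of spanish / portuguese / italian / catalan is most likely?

spanish: 0.25 × 0.2 × 0.8 × 0.55 = 0.022
portuguese: 0.45 × 0.2 × 0.45 × 0.9 = 0.03645
italian: 0.1 × 0.45 × 0.65 × 0.1 = 0.002925
catalan: 0.2 × 0.3 × 0.1 × 0.7 = 0.0042
Highest score → portuguese.

portuguese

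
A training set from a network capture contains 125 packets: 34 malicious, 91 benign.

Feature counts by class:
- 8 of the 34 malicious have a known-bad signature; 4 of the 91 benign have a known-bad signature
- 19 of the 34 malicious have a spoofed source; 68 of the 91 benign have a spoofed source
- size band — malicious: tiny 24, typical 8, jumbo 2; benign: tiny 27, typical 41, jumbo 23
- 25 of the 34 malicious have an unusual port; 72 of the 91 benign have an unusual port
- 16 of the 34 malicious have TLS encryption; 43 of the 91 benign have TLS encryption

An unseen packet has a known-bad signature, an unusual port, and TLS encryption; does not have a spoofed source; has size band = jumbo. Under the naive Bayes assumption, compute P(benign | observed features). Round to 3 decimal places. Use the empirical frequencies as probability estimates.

malicious: (34/125) × (8/34) × (15/34) × (2/34) × (25/34) × (16/34) ≈ 0.000574706
benign: (91/125) × (4/91) × (23/91) × (23/91) × (72/91) × (43/91) ≈ 0.00076426
P(benign | x) = 0.00076426 / 0.001338966 ≈ 0.571

0.571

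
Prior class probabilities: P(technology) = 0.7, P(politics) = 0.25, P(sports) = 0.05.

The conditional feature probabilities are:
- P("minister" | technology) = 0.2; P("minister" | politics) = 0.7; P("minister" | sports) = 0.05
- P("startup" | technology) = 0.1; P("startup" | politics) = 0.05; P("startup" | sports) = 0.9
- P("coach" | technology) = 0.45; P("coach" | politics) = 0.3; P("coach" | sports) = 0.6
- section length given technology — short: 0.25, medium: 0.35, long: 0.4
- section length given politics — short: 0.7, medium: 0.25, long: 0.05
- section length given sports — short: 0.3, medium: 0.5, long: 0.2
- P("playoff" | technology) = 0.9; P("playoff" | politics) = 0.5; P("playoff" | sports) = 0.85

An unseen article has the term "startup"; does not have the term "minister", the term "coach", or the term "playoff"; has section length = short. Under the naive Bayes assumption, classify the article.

technology: 0.7 × (1−0.2) × 0.1 × (1−0.45) × 0.25 × (1−0.9) = 0.00077
politics: 0.25 × (1−0.7) × 0.05 × (1−0.3) × 0.7 × (1−0.5) = 0.00091875
sports: 0.05 × (1−0.05) × 0.9 × (1−0.6) × 0.3 × (1−0.85) = 0.0007695
Highest score → politics.

politics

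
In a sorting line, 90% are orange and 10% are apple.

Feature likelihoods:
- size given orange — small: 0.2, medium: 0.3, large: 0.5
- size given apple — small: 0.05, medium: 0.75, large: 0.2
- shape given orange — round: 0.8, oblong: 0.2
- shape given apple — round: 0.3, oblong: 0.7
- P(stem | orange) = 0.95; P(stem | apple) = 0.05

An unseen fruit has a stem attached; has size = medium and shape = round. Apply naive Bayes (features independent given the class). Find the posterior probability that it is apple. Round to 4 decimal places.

0.0055

orange: 0.9 × 0.3 × 0.8 × 0.95 = 0.2052
apple: 0.1 × 0.75 × 0.3 × 0.05 = 0.001125
P(apple | x) = 0.001125 / 0.206325 ≈ 0.0055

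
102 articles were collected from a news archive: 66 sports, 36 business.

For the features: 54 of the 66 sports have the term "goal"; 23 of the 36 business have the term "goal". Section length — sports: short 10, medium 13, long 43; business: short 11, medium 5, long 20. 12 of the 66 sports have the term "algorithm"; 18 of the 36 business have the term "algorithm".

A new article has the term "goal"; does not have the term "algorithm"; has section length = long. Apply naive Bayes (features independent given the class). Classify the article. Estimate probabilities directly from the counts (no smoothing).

sports: (66/102) × (54/66) × (43/66) × (54/66) ≈ 0.282207
business: (36/102) × (23/36) × (20/36) × (18/36) ≈ 0.0626362
Highest score → sports.

sports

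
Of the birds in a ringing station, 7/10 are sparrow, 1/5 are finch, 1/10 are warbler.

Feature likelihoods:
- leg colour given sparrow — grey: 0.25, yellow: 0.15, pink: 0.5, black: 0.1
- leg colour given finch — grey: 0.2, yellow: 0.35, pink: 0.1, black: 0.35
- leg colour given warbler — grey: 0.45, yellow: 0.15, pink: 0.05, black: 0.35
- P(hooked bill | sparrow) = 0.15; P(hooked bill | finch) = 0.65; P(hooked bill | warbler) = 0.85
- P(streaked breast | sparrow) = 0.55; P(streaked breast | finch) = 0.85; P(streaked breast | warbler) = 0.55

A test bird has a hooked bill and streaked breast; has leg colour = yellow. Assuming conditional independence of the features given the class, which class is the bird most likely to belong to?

sparrow: 0.7 × 0.15 × 0.15 × 0.55 = 0.0086625
finch: 0.2 × 0.35 × 0.65 × 0.85 = 0.038675
warbler: 0.1 × 0.15 × 0.85 × 0.55 = 0.0070125
Highest score → finch.

finch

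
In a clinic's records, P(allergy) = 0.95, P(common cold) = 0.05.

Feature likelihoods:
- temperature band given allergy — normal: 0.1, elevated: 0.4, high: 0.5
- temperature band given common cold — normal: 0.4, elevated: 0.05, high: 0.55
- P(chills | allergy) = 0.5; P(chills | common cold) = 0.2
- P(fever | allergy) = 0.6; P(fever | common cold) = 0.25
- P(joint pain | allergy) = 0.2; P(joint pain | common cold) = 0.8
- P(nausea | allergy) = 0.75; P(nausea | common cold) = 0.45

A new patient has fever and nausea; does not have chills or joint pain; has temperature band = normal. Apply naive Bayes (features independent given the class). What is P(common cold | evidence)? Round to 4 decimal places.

0.0206

allergy: 0.95 × 0.1 × (1−0.5) × 0.6 × (1−0.2) × 0.75 = 0.0171
common cold: 0.05 × 0.4 × (1−0.2) × 0.25 × (1−0.8) × 0.45 = 0.00036
P(common cold | x) = 0.00036 / 0.01746 ≈ 0.0206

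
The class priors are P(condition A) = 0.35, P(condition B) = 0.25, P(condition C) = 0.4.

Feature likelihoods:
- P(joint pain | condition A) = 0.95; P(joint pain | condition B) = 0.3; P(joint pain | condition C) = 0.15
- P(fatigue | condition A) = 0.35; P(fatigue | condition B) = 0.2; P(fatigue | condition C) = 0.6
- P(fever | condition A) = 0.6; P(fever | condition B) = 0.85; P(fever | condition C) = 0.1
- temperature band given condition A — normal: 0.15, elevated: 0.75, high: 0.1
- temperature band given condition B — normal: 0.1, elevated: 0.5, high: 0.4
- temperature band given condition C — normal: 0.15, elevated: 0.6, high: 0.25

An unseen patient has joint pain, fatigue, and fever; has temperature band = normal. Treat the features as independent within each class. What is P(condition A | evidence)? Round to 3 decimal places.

0.852

condition A: 0.35 × 0.95 × 0.35 × 0.6 × 0.15 = 0.01047375
condition B: 0.25 × 0.3 × 0.2 × 0.85 × 0.1 = 0.001275
condition C: 0.4 × 0.15 × 0.6 × 0.1 × 0.15 = 0.00054
P(condition A | x) = 0.01047375 / 0.01228875 ≈ 0.852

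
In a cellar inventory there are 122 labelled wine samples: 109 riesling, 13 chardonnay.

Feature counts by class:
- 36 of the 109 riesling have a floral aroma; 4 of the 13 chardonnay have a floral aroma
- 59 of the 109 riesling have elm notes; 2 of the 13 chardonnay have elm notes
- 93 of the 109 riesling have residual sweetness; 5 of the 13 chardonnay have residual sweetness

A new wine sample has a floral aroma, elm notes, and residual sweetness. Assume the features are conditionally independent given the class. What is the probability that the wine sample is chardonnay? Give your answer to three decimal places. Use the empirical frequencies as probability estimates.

riesling: (109/122) × (36/109) × (59/109) × (93/109) ≈ 0.136278
chardonnay: (13/122) × (4/13) × (2/13) × (5/13) ≈ 0.00194005
P(chardonnay | x) = 0.00194005 / 0.13821805 ≈ 0.014

0.014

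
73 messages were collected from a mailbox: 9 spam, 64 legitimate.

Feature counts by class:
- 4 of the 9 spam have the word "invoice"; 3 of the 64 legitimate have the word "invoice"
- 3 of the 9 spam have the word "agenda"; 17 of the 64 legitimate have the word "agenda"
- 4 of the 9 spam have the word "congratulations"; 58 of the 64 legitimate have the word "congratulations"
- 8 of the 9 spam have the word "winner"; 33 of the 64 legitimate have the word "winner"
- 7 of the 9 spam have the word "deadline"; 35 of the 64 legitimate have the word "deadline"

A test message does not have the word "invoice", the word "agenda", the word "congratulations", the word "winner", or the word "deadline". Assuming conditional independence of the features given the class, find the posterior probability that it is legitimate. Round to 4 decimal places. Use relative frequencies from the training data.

0.9527

spam: (9/73) × (5/9) × (6/9) × (5/9) × (1/9) × (2/9) ≈ 0.000626366
legitimate: (64/73) × (61/64) × (47/64) × (6/64) × (31/64) × (29/64) ≈ 0.0126269
P(legitimate | x) = 0.0126269 / 0.013253266 ≈ 0.9527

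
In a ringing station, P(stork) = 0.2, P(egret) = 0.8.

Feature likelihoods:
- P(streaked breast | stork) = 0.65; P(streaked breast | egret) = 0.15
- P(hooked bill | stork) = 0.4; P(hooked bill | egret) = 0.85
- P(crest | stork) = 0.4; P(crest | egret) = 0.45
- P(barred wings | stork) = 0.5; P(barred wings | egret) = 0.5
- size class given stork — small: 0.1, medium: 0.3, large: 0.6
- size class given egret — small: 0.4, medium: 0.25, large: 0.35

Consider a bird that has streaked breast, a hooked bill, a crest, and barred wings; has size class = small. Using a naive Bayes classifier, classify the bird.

stork: 0.2 × 0.65 × 0.4 × 0.4 × 0.5 × 0.1 = 0.00104
egret: 0.8 × 0.15 × 0.85 × 0.45 × 0.5 × 0.4 = 0.00918
Highest score → egret.

egret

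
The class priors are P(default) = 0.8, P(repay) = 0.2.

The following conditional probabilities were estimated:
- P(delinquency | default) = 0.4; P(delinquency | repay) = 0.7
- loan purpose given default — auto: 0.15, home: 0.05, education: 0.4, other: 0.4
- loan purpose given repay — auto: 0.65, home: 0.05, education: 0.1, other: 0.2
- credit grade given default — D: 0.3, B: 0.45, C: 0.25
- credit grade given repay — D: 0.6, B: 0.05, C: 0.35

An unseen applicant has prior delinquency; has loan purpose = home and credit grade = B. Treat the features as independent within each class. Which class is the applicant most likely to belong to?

default: 0.8 × 0.4 × 0.05 × 0.45 = 0.0072
repay: 0.2 × 0.7 × 0.05 × 0.05 = 0.00035
Highest score → default.

default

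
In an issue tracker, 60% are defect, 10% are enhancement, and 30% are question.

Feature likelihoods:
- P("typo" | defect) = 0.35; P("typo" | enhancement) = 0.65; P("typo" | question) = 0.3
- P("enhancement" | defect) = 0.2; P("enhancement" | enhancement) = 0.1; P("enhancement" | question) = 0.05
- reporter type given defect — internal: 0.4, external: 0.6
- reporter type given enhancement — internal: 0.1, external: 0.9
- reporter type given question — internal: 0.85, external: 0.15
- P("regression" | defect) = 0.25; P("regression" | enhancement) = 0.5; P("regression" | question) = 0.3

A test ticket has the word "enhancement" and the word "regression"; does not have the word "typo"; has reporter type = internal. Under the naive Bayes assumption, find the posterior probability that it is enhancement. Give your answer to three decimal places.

defect: 0.6 × (1−0.35) × 0.2 × 0.4 × 0.25 = 0.0078
enhancement: 0.1 × (1−0.65) × 0.1 × 0.1 × 0.5 = 0.000175
question: 0.3 × (1−0.3) × 0.05 × 0.85 × 0.3 = 0.0026775
P(enhancement | x) = 0.000175 / 0.0106525 ≈ 0.016

0.016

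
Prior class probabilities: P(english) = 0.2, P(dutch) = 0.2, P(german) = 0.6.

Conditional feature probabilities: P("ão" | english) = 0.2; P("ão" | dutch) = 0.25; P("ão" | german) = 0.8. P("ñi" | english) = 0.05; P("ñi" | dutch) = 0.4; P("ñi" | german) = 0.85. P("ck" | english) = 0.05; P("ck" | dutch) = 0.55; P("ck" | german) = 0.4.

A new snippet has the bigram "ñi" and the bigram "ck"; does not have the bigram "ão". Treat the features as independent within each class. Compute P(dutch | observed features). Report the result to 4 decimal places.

0.4447

english: 0.2 × (1−0.2) × 0.05 × 0.05 = 0.0004
dutch: 0.2 × (1−0.25) × 0.4 × 0.55 = 0.033
german: 0.6 × (1−0.8) × 0.85 × 0.4 = 0.0408
P(dutch | x) = 0.033 / 0.0742 ≈ 0.4447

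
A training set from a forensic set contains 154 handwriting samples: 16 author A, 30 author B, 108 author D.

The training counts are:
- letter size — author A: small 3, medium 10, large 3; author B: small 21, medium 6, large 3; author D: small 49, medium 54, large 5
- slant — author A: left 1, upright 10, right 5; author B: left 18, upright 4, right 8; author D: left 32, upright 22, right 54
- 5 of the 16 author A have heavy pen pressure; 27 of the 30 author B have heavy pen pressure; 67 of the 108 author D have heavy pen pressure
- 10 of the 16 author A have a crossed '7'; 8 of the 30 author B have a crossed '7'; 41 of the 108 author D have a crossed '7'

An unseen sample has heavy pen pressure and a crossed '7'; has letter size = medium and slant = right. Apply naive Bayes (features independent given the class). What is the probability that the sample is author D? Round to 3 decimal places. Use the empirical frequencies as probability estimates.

author A: (16/154) × (10/16) × (5/16) × (5/16) × (10/16) ≈ 0.00396332
author B: (30/154) × (6/30) × (8/30) × (27/30) × (8/30) ≈ 0.00249351
author D: (108/154) × (54/108) × (54/108) × (67/108) × (41/108) ≈ 0.0412909
P(author D | x) = 0.0412909 / 0.04774773 ≈ 0.865

0.865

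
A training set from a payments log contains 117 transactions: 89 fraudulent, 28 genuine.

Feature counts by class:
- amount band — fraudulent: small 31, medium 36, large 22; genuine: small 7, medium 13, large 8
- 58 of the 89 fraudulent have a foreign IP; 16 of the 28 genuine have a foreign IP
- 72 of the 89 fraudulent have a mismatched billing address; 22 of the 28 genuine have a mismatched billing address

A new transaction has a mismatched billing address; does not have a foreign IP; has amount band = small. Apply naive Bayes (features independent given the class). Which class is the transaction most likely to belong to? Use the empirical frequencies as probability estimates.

fraudulent: (89/117) × (31/89) × (31/89) × (72/89) ≈ 0.0746603
genuine: (28/117) × (7/28) × (12/28) × (22/28) ≈ 0.0201465
Highest score → fraudulent.

fraudulent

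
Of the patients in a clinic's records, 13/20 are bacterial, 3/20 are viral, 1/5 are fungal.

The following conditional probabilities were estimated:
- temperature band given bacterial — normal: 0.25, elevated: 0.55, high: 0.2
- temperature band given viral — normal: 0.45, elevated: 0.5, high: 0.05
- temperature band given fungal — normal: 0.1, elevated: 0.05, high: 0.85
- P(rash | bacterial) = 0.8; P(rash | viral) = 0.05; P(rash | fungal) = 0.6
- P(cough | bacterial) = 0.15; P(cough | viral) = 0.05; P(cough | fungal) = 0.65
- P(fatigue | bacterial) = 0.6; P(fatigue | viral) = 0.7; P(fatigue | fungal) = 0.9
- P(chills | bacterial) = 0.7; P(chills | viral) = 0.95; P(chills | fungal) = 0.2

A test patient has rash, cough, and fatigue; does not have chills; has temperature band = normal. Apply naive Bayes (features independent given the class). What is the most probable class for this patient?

fungal

bacterial: 0.65 × 0.25 × 0.8 × 0.15 × 0.6 × (1−0.7) = 0.00351
viral: 0.15 × 0.45 × 0.05 × 0.05 × 0.7 × (1−0.95) = 0.00000590625
fungal: 0.2 × 0.1 × 0.6 × 0.65 × 0.9 × (1−0.2) = 0.005616
Highest score → fungal.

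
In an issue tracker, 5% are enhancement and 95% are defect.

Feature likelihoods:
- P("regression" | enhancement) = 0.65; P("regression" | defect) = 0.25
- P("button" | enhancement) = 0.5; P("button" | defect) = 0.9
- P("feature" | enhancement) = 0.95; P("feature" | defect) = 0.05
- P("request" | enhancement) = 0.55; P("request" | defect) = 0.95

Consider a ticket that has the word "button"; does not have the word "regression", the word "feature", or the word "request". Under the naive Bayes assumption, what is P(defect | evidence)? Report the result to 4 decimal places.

enhancement: 0.05 × (1−0.65) × 0.5 × (1−0.95) × (1−0.55) = 0.000196875
defect: 0.95 × (1−0.25) × 0.9 × (1−0.05) × (1−0.95) = 0.030459375
P(defect | x) = 0.030459375 / 0.03065625 ≈ 0.9936

0.9936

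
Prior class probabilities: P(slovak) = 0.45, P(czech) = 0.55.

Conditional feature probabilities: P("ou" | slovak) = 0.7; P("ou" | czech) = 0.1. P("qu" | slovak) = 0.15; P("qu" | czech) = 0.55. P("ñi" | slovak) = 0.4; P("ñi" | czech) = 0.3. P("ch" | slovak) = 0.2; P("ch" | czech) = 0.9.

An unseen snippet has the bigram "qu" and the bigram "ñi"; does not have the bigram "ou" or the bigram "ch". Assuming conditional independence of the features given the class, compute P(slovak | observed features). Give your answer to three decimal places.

0.442

slovak: 0.45 × (1−0.7) × 0.15 × 0.4 × (1−0.2) = 0.00648
czech: 0.55 × (1−0.1) × 0.55 × 0.3 × (1−0.9) = 0.0081675
P(slovak | x) = 0.00648 / 0.0146475 ≈ 0.442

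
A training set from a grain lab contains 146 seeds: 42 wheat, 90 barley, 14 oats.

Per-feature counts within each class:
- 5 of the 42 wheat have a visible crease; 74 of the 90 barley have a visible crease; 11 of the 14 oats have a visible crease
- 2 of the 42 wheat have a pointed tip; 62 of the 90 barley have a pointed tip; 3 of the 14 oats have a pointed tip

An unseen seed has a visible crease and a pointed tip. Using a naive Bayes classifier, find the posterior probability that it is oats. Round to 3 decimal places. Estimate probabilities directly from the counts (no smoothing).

0.044

wheat: (42/146) × (5/42) × (2/42) ≈ 0.00163079
barley: (90/146) × (74/90) × (62/90) ≈ 0.349163
oats: (14/146) × (11/14) × (3/14) ≈ 0.0161448
P(oats | x) = 0.0161448 / 0.36693859 ≈ 0.044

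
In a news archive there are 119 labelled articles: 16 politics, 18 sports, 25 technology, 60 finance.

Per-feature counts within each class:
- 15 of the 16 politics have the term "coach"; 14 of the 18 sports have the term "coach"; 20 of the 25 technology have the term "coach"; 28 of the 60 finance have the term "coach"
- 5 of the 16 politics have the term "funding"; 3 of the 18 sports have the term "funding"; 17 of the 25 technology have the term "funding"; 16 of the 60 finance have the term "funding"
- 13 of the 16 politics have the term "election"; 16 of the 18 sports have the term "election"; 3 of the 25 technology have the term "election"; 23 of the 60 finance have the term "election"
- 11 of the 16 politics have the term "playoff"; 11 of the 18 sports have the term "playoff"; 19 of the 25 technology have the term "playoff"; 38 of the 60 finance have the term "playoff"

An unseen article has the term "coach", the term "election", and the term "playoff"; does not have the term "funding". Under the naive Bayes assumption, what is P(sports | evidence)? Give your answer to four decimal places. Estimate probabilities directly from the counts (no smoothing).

0.3587

politics: (16/119) × (15/16) × (11/16) × (13/16) × (11/16) ≈ 0.0484075
sports: (18/119) × (14/18) × (15/18) × (16/18) × (11/18) ≈ 0.0532559
technology: (25/119) × (20/25) × (8/25) × (3/25) × (19/25) ≈ 0.00490487
finance: (60/119) × (28/60) × (44/60) × (23/60) × (38/60) ≈ 0.0418911
P(sports | x) = 0.0532559 / 0.14845937 ≈ 0.3587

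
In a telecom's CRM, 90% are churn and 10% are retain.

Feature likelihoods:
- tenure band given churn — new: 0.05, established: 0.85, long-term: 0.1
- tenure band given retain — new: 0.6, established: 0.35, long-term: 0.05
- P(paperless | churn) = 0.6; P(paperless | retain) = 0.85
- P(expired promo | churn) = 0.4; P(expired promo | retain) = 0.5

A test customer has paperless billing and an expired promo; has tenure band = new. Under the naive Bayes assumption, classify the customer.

retain

churn: 0.9 × 0.05 × 0.6 × 0.4 = 0.0108
retain: 0.1 × 0.6 × 0.85 × 0.5 = 0.0255
Highest score → retain.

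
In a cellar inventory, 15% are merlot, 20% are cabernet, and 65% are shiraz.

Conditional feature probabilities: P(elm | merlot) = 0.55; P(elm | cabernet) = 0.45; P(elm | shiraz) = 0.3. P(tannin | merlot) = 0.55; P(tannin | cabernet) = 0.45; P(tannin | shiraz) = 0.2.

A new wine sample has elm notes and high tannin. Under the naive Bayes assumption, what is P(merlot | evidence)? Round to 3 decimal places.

0.363

merlot: 0.15 × 0.55 × 0.55 = 0.045375
cabernet: 0.2 × 0.45 × 0.45 = 0.0405
shiraz: 0.65 × 0.3 × 0.2 = 0.039
P(merlot | x) = 0.045375 / 0.124875 ≈ 0.363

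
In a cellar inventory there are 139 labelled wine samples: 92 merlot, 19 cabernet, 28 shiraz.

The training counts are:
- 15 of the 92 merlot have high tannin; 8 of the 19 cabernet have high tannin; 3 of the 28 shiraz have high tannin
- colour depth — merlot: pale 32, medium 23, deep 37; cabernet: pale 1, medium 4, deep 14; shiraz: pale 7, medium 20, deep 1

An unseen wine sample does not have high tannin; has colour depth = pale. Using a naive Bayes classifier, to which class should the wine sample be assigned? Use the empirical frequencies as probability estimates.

merlot: (92/139) × (77/92) × (32/92) ≈ 0.192681
cabernet: (19/139) × (11/19) × (1/19) ≈ 0.00416509
shiraz: (28/139) × (25/28) × (7/28) ≈ 0.044964
Highest score → merlot.

merlot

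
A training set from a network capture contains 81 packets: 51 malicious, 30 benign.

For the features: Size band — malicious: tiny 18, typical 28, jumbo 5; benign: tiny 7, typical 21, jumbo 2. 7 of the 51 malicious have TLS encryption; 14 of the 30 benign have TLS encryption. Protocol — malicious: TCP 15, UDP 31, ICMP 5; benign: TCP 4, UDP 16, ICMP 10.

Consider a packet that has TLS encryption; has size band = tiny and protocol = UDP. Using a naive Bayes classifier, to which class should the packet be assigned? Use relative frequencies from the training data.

benign

malicious: (51/81) × (18/51) × (7/51) × (31/51) ≈ 0.0185399
benign: (30/81) × (7/30) × (14/30) × (16/30) ≈ 0.0215089
Highest score → benign.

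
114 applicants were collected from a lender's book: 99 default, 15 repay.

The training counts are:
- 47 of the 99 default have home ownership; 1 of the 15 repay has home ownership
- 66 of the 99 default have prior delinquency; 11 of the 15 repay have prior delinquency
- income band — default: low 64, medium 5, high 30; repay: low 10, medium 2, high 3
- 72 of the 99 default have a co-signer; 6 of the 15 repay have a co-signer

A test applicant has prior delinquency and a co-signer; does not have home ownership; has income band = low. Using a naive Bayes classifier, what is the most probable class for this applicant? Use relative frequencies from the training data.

default

default: (99/114) × (52/99) × (66/99) × (64/99) × (72/99) ≈ 0.142971
repay: (15/114) × (14/15) × (11/15) × (10/15) × (6/15) ≈ 0.0240156
Highest score → default.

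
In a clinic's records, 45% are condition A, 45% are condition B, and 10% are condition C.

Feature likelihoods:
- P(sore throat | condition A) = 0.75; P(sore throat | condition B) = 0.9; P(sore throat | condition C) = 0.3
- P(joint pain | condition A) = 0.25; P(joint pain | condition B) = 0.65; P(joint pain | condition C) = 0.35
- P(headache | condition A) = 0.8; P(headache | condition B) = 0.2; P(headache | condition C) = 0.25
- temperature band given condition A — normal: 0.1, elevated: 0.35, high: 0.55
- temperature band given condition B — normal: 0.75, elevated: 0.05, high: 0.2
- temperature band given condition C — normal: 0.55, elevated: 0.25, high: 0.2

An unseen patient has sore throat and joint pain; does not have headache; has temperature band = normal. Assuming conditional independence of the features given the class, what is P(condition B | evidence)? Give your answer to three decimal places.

condition A: 0.45 × 0.75 × 0.25 × (1−0.8) × 0.1 = 0.0016875
condition B: 0.45 × 0.9 × 0.65 × (1−0.2) × 0.75 = 0.15795
condition C: 0.1 × 0.3 × 0.35 × (1−0.25) × 0.55 = 0.00433125
P(condition B | x) = 0.15795 / 0.16396875 ≈ 0.963

0.963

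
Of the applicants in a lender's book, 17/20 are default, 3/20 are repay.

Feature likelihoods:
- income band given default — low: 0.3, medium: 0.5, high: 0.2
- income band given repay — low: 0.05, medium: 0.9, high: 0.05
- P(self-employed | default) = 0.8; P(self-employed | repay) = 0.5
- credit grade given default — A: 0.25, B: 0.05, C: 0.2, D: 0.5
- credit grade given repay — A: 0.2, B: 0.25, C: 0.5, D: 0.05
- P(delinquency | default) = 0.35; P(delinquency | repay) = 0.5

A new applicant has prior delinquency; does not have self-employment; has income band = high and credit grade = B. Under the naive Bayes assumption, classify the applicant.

default

default: 0.85 × 0.2 × (1−0.8) × 0.05 × 0.35 = 0.000595
repay: 0.15 × 0.05 × (1−0.5) × 0.25 × 0.5 = 0.00046875
Highest score → default.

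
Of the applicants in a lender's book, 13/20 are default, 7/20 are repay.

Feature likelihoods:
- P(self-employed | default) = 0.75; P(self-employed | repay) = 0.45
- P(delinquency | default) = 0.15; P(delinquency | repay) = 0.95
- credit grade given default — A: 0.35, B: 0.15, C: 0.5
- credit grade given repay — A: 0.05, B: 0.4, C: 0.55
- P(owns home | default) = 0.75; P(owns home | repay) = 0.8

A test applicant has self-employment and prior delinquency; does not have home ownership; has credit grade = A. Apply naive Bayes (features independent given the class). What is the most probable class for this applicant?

default

default: 0.65 × 0.75 × 0.15 × 0.35 × (1−0.75) = 0.0063984375
repay: 0.35 × 0.45 × 0.95 × 0.05 × (1−0.8) = 0.00149625
Highest score → default.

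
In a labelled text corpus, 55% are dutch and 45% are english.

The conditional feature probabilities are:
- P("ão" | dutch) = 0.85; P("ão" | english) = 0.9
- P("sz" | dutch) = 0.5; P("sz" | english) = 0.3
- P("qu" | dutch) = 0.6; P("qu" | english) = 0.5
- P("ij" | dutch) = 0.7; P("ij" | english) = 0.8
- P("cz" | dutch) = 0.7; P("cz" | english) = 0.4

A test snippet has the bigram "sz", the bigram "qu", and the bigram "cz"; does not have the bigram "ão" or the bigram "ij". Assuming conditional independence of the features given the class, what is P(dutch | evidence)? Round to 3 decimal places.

0.906

dutch: 0.55 × (1−0.85) × 0.5 × 0.6 × (1−0.7) × 0.7 = 0.0051975
english: 0.45 × (1−0.9) × 0.3 × 0.5 × (1−0.8) × 0.4 = 0.00054
P(dutch | x) = 0.0051975 / 0.0057375 ≈ 0.906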